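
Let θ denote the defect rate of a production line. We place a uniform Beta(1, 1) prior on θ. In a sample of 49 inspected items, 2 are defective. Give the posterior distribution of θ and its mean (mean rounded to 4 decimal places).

Observing 2 successes and 47 failures updates Beta(1, 1) by adding the success and failure counts to the two shape parameters: α = 1+2 = 3, β = 1+47 = 48.
Posterior mean = α/(α+β) = 3/51 = 0.0588.

Posterior: Beta(3, 48); mean ≈ 0.0588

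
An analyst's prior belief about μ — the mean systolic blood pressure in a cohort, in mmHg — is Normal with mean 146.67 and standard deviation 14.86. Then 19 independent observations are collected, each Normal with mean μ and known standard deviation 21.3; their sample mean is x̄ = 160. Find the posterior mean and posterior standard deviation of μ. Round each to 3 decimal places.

Posterior mean ≈ 158.699; posterior SD ≈ 4.642

With known σ, the Normal prior is conjugate. Weight on the data is w = (n/σ²)/(n/σ² + 1/τ₀²) = 0.0418788/(0.0418788+0.00452858) = 0.90242.
Posterior mean = w·x̄ + (1−w)·μ₀ = 0.90242·160 + 0.097583·146.67 = 158.699. Posterior variance = 1/(0.0418788+0.00452858) = 21.5483, so SD = 4.642.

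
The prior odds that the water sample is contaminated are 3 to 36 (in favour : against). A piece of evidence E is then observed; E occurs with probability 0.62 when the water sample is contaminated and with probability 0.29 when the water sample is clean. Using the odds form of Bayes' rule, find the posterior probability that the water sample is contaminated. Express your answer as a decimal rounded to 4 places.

Posterior probability ≈ 0.1512

Prior odds = 3/36 = 0.083333. In log-odds, ln(0.083333) = -2.4849.
Add log likelihood ratio: ln(2.1379) = 0.75984.
Posterior log-odds = -1.7251, so posterior odds = exp(-1.7251) = 0.17816. Converting, P(H|E) = 0.17816/1.1782 = 0.1512.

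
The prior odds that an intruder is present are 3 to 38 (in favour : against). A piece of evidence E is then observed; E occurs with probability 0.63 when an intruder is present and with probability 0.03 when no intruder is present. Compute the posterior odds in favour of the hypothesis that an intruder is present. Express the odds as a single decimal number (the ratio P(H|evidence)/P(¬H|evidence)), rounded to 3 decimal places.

Posterior odds ≈ 1.658

Prior odds = 3/38 = 0.078947. In log-odds, ln(0.078947) = -2.5390.
Add log likelihood ratio: ln(21.000) = 3.0445.
Posterior log-odds = 0.50555, so posterior odds = exp(0.50555) = 1.6579.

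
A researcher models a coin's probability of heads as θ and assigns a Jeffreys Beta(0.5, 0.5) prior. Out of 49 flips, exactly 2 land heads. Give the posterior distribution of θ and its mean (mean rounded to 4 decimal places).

The binomial likelihood is conjugate to the Beta prior: with 2 successes and 47 failures, the posterior is Beta(0.5+2, 0.5+47) = Beta(2.5, 47.5).
E[θ | data] = 2.5/(2.5+47.5) = 0.0500.

Posterior: Beta(2.5, 47.5); mean ≈ 0.0500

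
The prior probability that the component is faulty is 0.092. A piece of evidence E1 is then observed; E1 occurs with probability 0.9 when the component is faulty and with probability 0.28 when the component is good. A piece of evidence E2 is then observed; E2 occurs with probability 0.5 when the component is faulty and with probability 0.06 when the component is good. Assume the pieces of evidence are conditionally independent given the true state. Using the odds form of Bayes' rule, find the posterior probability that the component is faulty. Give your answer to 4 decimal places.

Prior odds = 0.092/(1−0.092) = 0.10132. In log-odds, ln(0.10132) = -2.2895.
Add log likelihood ratios: ln(3.2143) + ln(8.3333) = 3.2879.
Posterior log-odds = 0.99841, so posterior odds = exp(0.99841) = 2.7140. Converting, P(H|E) = 2.7140/3.7140 = 0.7307.

Posterior probability ≈ 0.7307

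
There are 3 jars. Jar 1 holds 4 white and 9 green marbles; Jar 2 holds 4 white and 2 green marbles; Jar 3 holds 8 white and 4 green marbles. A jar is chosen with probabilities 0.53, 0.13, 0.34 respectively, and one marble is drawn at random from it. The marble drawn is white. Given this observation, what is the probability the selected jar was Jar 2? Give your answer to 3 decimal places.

P(white|Jar 1) = 0.3077; P(white|Jar 2) = 0.6667; P(white|Jar 3) = 0.6667.
Prior × likelihood for each source: 0.53·0.3077=0.1631, 0.13·0.6667=0.08667, 0.34·0.6667=0.2267. Summing gives P(white) = 0.47641.
P(Jar 2 | white) = 0.08667 / 0.47641 = 0.182.

Posterior probability ≈ 0.182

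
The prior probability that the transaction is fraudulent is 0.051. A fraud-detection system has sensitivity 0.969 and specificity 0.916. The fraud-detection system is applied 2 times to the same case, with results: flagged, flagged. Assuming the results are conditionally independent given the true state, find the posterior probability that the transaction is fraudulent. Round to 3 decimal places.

With H the event that the transaction is fraudulent, the joint likelihood of the observed sequence is P(data|H) = 0.969·0.969 = 0.93896 and P(data|¬H) = 0.084·0.084 = 0.0070560.
Bayes: P(H|data) = 0.051·0.93896 / (0.051·0.93896 + 0.949·0.0070560) = 0.047887/0.054583 = 0.8773.

Posterior P(H) ≈ 0.877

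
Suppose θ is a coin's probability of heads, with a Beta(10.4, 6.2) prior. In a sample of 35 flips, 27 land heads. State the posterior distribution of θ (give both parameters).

Posterior: Beta(37.4, 14.2)

The binomial likelihood is conjugate to the Beta prior: with 27 successes and 8 failures, the posterior is Beta(10.4+27, 6.2+8) = Beta(37.4, 14.2).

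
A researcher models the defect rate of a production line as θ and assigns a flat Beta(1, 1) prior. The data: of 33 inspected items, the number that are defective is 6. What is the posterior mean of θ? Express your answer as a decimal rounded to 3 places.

Observing 6 successes and 27 failures updates Beta(1, 1) by adding the success and failure counts to the two shape parameters: α = 1+6 = 7, β = 1+27 = 28.
Posterior mean = α/(α+β) = 7/35 = 0.200.

Posterior mean ≈ 0.200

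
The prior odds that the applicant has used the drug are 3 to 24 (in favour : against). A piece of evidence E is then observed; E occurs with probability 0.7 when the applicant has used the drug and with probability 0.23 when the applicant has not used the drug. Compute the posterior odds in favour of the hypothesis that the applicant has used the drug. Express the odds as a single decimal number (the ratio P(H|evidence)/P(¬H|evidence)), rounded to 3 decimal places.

Prior odds = 3/24 = 0.12500.
Likelihood ratio for E = 0.7/0.23 = 3.0435.
Posterior odds = prior odds × LR = 0.38043.

Posterior odds ≈ 0.380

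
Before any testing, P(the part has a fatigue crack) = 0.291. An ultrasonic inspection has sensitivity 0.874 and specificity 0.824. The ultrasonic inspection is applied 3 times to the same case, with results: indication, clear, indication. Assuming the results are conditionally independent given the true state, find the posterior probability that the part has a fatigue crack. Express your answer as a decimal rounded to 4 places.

Let H be the event that the part has a fatigue crack; start with P(H) = 0.291. P('indication'|H) = 0.874, P('indication'|¬H) = 0.176.
Update on result 1 ('indication'): P(H) ← 0.874·0.2910 / (0.874·0.2910 + 0.176·0.7090) = 0.25433/0.37912 = 0.6709.
Update on result 2 ('clear'): P(H) ← 0.126·0.6709 / (0.126·0.6709 + 0.824·0.3291) = 0.084528/0.35574 = 0.2376.
Update on result 3 ('indication'): P(H) ← 0.874·0.2376 / (0.874·0.2376 + 0.176·0.7624) = 0.20767/0.34185 = 0.6075.

Posterior P(H) ≈ 0.6075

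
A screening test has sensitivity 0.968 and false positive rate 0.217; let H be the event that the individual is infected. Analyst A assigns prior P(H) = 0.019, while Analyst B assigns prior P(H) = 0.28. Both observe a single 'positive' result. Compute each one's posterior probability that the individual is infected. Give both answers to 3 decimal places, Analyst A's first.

P('+'|H) = 0.968, P('+'|¬H) = 0.217.
Analyst A: numerator 0.968·0.019 = 0.018392; evidence = 0.018392+0.217·0.981 = 0.23127; posterior = 0.080.
Analyst B: numerator 0.968·0.28 = 0.27104; evidence = 0.27104+0.217·0.72 = 0.42728; posterior = 0.634.

Analyst A: 0.080; Analyst B: 0.634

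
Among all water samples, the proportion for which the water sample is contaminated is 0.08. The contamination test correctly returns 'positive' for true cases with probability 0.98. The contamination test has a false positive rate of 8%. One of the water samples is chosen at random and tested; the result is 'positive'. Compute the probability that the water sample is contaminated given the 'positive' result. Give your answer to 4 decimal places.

P(H | E) ≈ 0.5158

Let H be the event that the water sample is contaminated. P(H) = 0.08, so P(¬H) = 0.92. With E the 'positive' result, P(E|H) = 0.98 and P(E|¬H) = 0.08.
P(E) = 0.98·0.08 + 0.08·0.92 = 0.078400 + 0.073600 = 0.15200.
By Bayes' theorem, P(H|E) = 0.078400 / 0.15200 = 0.5158.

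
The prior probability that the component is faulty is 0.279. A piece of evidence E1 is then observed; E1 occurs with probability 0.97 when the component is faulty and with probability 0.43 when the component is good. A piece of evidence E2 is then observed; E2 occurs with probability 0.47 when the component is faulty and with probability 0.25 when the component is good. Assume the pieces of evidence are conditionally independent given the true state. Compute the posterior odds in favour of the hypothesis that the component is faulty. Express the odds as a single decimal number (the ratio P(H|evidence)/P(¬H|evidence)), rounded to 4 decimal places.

Prior odds = 0.279/(1−0.279) = 0.38696. In log-odds, ln(0.38696) = -0.94943.
Add log likelihood ratios: ln(2.2558) + ln(1.8800) = 1.4448.
Posterior log-odds = 0.49536, so posterior odds = exp(0.49536) = 1.6411.

Posterior odds ≈ 1.6411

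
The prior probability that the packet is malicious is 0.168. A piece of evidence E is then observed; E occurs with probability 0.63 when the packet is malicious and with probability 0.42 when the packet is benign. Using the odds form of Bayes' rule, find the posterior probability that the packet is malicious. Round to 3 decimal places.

Posterior probability ≈ 0.232

Prior odds = 0.168/(1−0.168) = 0.20192.
Likelihood ratio for E = 0.63/0.42 = 1.5000.
Posterior odds = prior odds × LR = 0.30288.
Posterior probability = odds/(1+odds) = 0.30288/1.3029 = 0.232.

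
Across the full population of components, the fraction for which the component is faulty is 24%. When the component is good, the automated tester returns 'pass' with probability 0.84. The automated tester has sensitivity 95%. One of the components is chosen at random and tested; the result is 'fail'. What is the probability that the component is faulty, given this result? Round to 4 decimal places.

P(H | E) ≈ 0.6522

Write H for 'the component is faulty'. Prior odds H:¬H = 0.24/0.76 = 0.31579. For the 'fail' outcome, the likelihood ratio is 0.95/0.16 = 5.9375.
Posterior odds = 0.31579 × 5.9375 = 1.8750, so P(H|E) = 1.8750/(1+1.8750) = 0.6522.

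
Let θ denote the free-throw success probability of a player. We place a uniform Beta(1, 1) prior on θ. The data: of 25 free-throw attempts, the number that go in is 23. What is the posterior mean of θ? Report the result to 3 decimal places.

The binomial likelihood is conjugate to the Beta prior: with 23 successes and 2 failures, the posterior is Beta(1+23, 1+2) = Beta(24, 3).
E[θ | data] = 24/(24+3) = 0.889.

Posterior mean ≈ 0.889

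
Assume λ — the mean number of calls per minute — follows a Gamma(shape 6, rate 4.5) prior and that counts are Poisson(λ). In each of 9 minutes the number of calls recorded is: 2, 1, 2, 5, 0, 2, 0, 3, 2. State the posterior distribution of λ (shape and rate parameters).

Posterior: Gamma(shape=23, rate=13.5)

The Poisson likelihood adds the total count to the shape and the number of exposure periods to the rate. Here ∑xᵢ = 17 and n = 9, so shape 6→23 and rate 4.5→13.5.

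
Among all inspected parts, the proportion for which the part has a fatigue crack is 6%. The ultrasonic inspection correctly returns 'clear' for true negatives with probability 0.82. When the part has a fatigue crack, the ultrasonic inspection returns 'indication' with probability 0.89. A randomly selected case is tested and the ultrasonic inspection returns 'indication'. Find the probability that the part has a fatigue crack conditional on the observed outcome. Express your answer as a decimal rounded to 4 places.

P(H | E) ≈ 0.2399

Write H for 'the part has a fatigue crack'. Prior odds H:¬H = 0.06/0.94 = 0.063830. For the 'indication' outcome, the likelihood ratio is 0.89/0.18 = 4.9444.
Posterior odds = 0.063830 × 4.9444 = 0.31560, so P(H|E) = 0.31560/(1+0.31560) = 0.2399.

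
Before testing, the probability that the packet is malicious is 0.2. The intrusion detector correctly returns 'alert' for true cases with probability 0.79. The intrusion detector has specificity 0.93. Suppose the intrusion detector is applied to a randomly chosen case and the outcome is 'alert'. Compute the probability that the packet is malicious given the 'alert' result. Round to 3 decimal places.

P(H | E) ≈ 0.738

Let H be the event that the packet is malicious. P(H) = 0.2, so P(¬H) = 0.8. With E the 'alert' result, P(E|H) = 0.79 and P(E|¬H) = 0.07.
P(E) = 0.79·0.2 + 0.07·0.8 = 0.15800 + 0.056000 = 0.21400.
By Bayes' theorem, P(H|E) = 0.15800 / 0.21400 = 0.738.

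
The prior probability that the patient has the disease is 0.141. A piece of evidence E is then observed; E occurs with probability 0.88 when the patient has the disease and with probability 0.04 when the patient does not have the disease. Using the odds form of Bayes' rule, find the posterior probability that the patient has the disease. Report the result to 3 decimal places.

Posterior probability ≈ 0.783

Prior odds = 0.141/(1−0.141) = 0.16414.
Likelihood ratio for E = 0.88/0.04 = 22.000.
Posterior odds = prior odds × LR = 3.6112.
Posterior probability = odds/(1+odds) = 3.6112/4.6112 = 0.783.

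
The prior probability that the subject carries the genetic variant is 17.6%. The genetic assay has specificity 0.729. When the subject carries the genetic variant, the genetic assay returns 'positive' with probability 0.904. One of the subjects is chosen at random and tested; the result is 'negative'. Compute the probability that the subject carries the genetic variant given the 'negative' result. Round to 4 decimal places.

P(H | E) ≈ 0.0274

Write H for 'the subject carries the genetic variant'. Prior odds H:¬H = 0.176/0.824 = 0.21359. For the 'negative' outcome, the likelihood ratio is 0.096/0.729 = 0.13169.
Posterior odds = 0.21359 × 0.13169 = 0.028127, so P(H|E) = 0.028127/(1+0.028127) = 0.0274.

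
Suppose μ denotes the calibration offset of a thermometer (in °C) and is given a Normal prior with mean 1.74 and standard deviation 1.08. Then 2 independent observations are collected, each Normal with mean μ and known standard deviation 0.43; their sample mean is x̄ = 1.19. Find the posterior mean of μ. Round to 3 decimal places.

Posterior mean ≈ 1.230

Prior precision 1/τ₀² = 1/1.08² = 0.857339; data precision n/σ² = 2/0.43² = 10.8167.
Posterior precision = 0.857339 + 10.8167 = 11.6740.
Posterior mean = (0.857339·1.74 + 10.8167·1.19) / 11.6740 = 1.230.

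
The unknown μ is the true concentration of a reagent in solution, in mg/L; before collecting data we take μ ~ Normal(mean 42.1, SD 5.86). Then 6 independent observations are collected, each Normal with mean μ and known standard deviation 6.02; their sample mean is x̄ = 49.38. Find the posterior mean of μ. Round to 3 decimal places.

With known σ, the Normal prior is conjugate. Weight on the data is w = (n/σ²)/(n/σ² + 1/τ₀²) = 0.165561/(0.165561+0.0291209) = 0.85042.
Posterior mean = w·x̄ + (1−w)·μ₀ = 0.85042·49.38 + 0.14958·42.1 = 48.291.

Posterior mean ≈ 48.291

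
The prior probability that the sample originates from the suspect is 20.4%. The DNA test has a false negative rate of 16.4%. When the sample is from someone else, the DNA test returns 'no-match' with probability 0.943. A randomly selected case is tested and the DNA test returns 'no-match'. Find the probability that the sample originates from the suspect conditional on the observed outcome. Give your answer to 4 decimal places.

Write H for 'the sample originates from the suspect'. Prior odds H:¬H = 0.204/0.796 = 0.25628. For the 'no-match' outcome, the likelihood ratio is 0.164/0.943 = 0.17391.
Posterior odds = 0.25628 × 0.17391 = 0.044571, so P(H|E) = 0.044571/(1+0.044571) = 0.0427.

P(H | E) ≈ 0.0427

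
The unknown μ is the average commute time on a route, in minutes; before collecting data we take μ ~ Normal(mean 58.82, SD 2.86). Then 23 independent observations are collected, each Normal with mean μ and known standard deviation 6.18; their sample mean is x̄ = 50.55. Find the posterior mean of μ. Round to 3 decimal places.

Posterior mean ≈ 51.946

With known σ, the Normal prior is conjugate. Weight on the data is w = (n/σ²)/(n/σ² + 1/τ₀²) = 0.602214/(0.602214+0.122255) = 0.83125.
Posterior mean = w·x̄ + (1−w)·μ₀ = 0.83125·50.55 + 0.16875·58.82 = 51.946.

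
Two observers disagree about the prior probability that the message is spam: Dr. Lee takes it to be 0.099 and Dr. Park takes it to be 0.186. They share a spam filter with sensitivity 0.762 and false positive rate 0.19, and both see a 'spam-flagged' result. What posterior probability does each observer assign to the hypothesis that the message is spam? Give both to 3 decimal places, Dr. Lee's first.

The likelihood ratio for a 'spam-flagged' result is 0.762/0.19 = 4.0105.
Dr. Lee: prior odds 0.099/0.901 = 0.10988; posterior odds 0.44067; posterior probability 0.306.
Dr. Park: prior odds 0.186/0.814 = 0.22850; posterior odds 0.91641; posterior probability 0.478.

Dr. Lee: 0.306; Dr. Park: 0.478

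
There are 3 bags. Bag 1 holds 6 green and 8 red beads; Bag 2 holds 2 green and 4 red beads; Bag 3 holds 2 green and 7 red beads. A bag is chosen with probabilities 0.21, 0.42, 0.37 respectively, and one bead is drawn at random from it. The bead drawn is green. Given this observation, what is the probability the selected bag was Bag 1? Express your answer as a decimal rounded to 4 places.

P(green|Bag 1) = 0.4286; P(green|Bag 2) = 0.3333; P(green|Bag 3) = 0.2222.
Prior × likelihood for each source: 0.21·0.4286=0.09000, 0.42·0.3333=0.1400, 0.37·0.2222=0.08222. Summing gives P(green) = 0.31222.
P(Bag 1 | green) = 0.09000 / 0.31222 = 0.2883.

Posterior probability ≈ 0.2883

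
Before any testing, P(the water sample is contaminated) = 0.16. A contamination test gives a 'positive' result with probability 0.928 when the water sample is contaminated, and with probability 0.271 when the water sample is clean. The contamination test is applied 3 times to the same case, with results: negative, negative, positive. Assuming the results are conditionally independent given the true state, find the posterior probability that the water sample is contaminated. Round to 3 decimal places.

Posterior P(H) ≈ 0.006

Let H be the event that the water sample is contaminated; start with P(H) = 0.16. P('positive'|H) = 0.928, P('positive'|¬H) = 0.271.
Update on result 1 ('negative'): P(H) ← 0.072·0.1600 / (0.072·0.1600 + 0.729·0.8400) = 0.011520/0.62388 = 0.0185.
Update on result 2 ('negative'): P(H) ← 0.072·0.0185 / (0.072·0.0185 + 0.729·0.9815) = 0.0013295/0.71687 = 0.0019.
Update on result 3 ('positive'): P(H) ← 0.928·0.0019 / (0.928·0.0019 + 0.271·0.9981) = 0.0017210/0.27222 = 0.0063.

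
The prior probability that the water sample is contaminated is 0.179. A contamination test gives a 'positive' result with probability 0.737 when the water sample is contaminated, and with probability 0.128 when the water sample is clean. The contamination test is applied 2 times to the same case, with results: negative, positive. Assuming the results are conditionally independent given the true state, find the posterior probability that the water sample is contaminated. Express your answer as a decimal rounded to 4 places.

Posterior P(H) ≈ 0.2746

Let H be the event that the water sample is contaminated; start with P(H) = 0.179. P('positive'|H) = 0.737, P('positive'|¬H) = 0.128.
Update on result 1 ('negative'): P(H) ← 0.263·0.1790 / (0.263·0.1790 + 0.872·0.8210) = 0.047077/0.76299 = 0.0617.
Update on result 2 ('positive'): P(H) ← 0.737·0.0617 / (0.737·0.0617 + 0.128·0.9383) = 0.045473/0.16558 = 0.2746.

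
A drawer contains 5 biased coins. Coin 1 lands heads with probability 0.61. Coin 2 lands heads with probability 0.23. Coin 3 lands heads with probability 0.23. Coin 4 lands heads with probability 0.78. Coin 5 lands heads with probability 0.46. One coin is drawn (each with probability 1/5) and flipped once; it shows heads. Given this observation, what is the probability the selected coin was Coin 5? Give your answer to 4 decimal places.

Tabulate prior·likelihood by source: [1] prior 0.2, lik 0.61, product 0.1220; [2] prior 0.2, lik 0.23, product 0.04600; [3] prior 0.2, lik 0.23, product 0.04600; [4] prior 0.2, lik 0.78, product 0.1560; [5] prior 0.2, lik 0.46, product 0.09200.
Normalizing constant = 0.46200; the posterior for Coin 5 is its product over the sum, 0.09200/0.46200 = 0.1991.

Posterior probability ≈ 0.1991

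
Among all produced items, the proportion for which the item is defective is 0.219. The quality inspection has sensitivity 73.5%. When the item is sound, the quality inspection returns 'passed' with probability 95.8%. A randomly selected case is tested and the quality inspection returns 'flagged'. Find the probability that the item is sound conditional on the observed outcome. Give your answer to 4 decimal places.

P(¬H | E) ≈ 0.1693

Let H be the event that the item is defective. P(H) = 0.219, so P(¬H) = 0.781. With E the 'flagged' result, P(E|H) = 0.735 and P(E|¬H) = 0.042.
P(E) = 0.735·0.219 + 0.042·0.781 = 0.16096 + 0.032802 = 0.19377.
By Bayes' theorem, P(H|E) = 0.16096 / 0.19377 = 0.8307. Hence P(¬H|E) = 1 − 0.8307 = 0.1693.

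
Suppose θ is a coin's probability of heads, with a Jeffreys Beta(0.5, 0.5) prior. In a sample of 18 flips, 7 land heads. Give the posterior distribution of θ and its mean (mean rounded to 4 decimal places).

Posterior: Beta(7.5, 11.5); mean ≈ 0.3947

Observing 7 successes and 11 failures updates Beta(0.5, 0.5) by adding the success and failure counts to the two shape parameters: α = 0.5+7 = 7.5, β = 0.5+11 = 11.5.
Posterior mean = α/(α+β) = 7.5/19 = 0.3947.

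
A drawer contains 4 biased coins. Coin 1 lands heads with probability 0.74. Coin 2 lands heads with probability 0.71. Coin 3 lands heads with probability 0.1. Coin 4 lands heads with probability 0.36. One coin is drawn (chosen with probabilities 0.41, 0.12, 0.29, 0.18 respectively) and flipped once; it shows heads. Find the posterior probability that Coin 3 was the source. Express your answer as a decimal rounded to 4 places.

Posterior probability ≈ 0.0601

Tabulate prior·likelihood by source: [1] prior 0.41, lik 0.74, product 0.3034; [2] prior 0.12, lik 0.71, product 0.08520; [3] prior 0.29, lik 0.1, product 0.02900; [4] prior 0.18, lik 0.36, product 0.06480.
Normalizing constant = 0.48240; the posterior for Coin 3 is its product over the sum, 0.02900/0.48240 = 0.0601.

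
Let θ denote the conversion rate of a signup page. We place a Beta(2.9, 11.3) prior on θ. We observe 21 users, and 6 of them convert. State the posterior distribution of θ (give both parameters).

Posterior: Beta(8.9, 26.3)

Observing 6 successes and 15 failures updates Beta(2.9, 11.3) by adding the success and failure counts to the two shape parameters: α = 2.9+6 = 8.9, β = 11.3+15 = 26.3.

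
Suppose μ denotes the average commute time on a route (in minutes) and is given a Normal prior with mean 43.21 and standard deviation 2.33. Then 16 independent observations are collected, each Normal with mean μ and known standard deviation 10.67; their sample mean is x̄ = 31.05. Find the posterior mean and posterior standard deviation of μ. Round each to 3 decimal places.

Posterior mean ≈ 37.947; posterior SD ≈ 1.755

Prior precision 1/τ₀² = 1/2.33² = 0.184199; data precision n/σ² = 16/10.67² = 0.140537.
Posterior precision = 0.184199 + 0.140537 = 0.324737, giving posterior SD = 1/√0.324737 = 1.755.
Posterior mean = (0.184199·43.21 + 0.140537·31.05) / 0.324737 = 37.947.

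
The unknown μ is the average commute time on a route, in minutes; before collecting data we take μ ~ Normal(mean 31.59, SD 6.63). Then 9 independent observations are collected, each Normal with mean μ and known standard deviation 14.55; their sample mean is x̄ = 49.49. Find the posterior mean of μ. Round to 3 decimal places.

Posterior mean ≈ 43.250

Prior precision 1/τ₀² = 1/6.63² = 0.0227496; data precision n/σ² = 9/14.55² = 0.0425125.
Posterior precision = 0.0227496 + 0.0425125 = 0.0652620.
Posterior mean = (0.0227496·31.59 + 0.0425125·49.49) / 0.0652620 = 43.250.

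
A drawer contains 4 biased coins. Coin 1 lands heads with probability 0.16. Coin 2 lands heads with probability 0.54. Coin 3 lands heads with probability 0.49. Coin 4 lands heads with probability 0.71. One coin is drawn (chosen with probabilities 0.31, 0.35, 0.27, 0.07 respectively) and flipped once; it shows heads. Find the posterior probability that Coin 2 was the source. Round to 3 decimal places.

Posterior probability ≈ 0.449

Tabulate prior·likelihood by source: [1] prior 0.31, lik 0.16, product 0.04960; [2] prior 0.35, lik 0.54, product 0.1890; [3] prior 0.27, lik 0.49, product 0.1323; [4] prior 0.07, lik 0.71, product 0.04970.
Normalizing constant = 0.42060; the posterior for Coin 2 is its product over the sum, 0.1890/0.42060 = 0.449.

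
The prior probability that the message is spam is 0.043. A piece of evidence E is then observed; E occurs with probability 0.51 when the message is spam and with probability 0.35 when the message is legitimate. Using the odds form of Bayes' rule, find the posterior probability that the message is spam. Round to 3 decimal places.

Prior odds = 0.043/(1−0.043) = 0.044932. In log-odds, ln(0.044932) = -3.1026.
Add log likelihood ratio: ln(1.4571) = 0.37648.
Posterior log-odds = -2.7261, so posterior odds = exp(-2.7261) = 0.065472. Converting, P(H|E) = 0.065472/1.0655 = 0.061.

Posterior probability ≈ 0.061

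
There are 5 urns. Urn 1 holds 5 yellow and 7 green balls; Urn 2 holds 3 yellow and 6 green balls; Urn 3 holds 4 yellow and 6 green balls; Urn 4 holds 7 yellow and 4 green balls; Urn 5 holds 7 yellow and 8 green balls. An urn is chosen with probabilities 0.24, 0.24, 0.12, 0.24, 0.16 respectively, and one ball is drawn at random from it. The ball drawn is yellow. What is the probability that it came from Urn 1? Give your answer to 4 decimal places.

Posterior probability ≈ 0.2196

P(yellow|Urn 1) = 0.4167; P(yellow|Urn 2) = 0.3333; P(yellow|Urn 3) = 0.4; P(yellow|Urn 4) = 0.6364; P(yellow|Urn 5) = 0.4667.
Prior × likelihood for each source: 0.24·0.4167=0.1000, 0.24·0.3333=0.08000, 0.12·0.4=0.04800, 0.24·0.6364=0.1527, 0.16·0.4667=0.07467. Summing gives P(yellow) = 0.45539.
P(Urn 1 | yellow) = 0.1000 / 0.45539 = 0.2196.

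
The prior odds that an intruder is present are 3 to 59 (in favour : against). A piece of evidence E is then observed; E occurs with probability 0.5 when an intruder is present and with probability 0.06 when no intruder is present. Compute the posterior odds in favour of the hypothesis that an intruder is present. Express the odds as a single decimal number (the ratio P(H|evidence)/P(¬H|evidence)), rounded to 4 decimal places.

Posterior odds ≈ 0.4237

Prior odds = 3/59 = 0.050847.
Likelihood ratio for E = 0.5/0.06 = 8.3333.
Posterior odds = prior odds × LR = 0.42373.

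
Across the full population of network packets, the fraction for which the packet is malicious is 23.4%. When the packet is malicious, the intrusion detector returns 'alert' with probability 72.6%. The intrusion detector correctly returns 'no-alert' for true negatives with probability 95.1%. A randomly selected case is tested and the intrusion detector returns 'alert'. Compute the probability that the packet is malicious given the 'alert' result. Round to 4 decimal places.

Let H be the event that the packet is malicious. P(H) = 0.234, so P(¬H) = 0.766. With E the 'alert' result, P(E|H) = 0.726 and P(E|¬H) = 0.049.
P(E) = 0.726·0.234 + 0.049·0.766 = 0.16988 + 0.037534 = 0.20742.
By Bayes' theorem, P(H|E) = 0.16988 / 0.20742 = 0.8190.

P(H | E) ≈ 0.8190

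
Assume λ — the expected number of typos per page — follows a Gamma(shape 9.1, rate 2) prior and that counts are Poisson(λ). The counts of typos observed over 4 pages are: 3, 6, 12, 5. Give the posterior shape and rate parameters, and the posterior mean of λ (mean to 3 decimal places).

Total count ∑xᵢ = 26 over n = 4 pages.
Gamma is conjugate to the Poisson likelihood: posterior is Gamma(shape = 9.1+26 = 35.1, rate = 2+4 = 6).
Posterior mean = shape/rate = 35.1/6 = 5.850.

Posterior: Gamma(shape=35.1, rate=6); mean ≈ 5.850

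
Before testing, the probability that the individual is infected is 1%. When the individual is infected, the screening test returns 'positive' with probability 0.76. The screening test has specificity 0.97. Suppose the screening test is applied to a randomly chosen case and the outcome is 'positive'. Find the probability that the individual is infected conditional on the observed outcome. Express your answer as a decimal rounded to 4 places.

P(H | E) ≈ 0.2038

Write H for 'the individual is infected'. Prior odds H:¬H = 0.01/0.99 = 0.010101. For the 'positive' outcome, the likelihood ratio is 0.76/0.03 = 25.333.
Posterior odds = 0.010101 × 25.333 = 0.25589, so P(H|E) = 0.25589/(1+0.25589) = 0.2038.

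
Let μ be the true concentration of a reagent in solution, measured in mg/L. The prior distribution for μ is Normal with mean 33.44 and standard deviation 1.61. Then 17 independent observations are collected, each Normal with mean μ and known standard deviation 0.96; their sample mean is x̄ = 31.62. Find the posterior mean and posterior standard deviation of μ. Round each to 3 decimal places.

Posterior mean ≈ 31.657; posterior SD ≈ 0.230

Prior precision 1/τ₀² = 1/1.61² = 0.385788; data precision n/σ² = 17/0.96² = 18.4462.
Posterior precision = 0.385788 + 18.4462 = 18.8320, giving posterior SD = 1/√18.8320 = 0.230.
Posterior mean = (0.385788·33.44 + 18.4462·31.62) / 18.8320 = 31.657.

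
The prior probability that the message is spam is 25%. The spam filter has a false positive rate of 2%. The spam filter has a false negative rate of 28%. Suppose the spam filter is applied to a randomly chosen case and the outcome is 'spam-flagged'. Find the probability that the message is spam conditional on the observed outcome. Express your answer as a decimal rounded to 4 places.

Let H be the event that the message is spam. P(H) = 0.25, so P(¬H) = 0.75. With E the 'spam-flagged' result, P(E|H) = 0.72 and P(E|¬H) = 0.02.
P(E) = 0.72·0.25 + 0.02·0.75 = 0.18000 + 0.015000 = 0.19500.
By Bayes' theorem, P(H|E) = 0.18000 / 0.19500 = 0.9231.

P(H | E) ≈ 0.9231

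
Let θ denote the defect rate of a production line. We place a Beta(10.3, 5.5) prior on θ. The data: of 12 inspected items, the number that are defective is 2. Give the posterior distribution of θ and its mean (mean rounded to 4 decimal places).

Observing 2 successes and 10 failures updates Beta(10.3, 5.5) by adding the success and failure counts to the two shape parameters: α = 10.3+2 = 12.3, β = 5.5+10 = 15.5.
Posterior mean = α/(α+β) = 12.3/27.8 = 0.4424.

Posterior: Beta(12.3, 15.5); mean ≈ 0.4424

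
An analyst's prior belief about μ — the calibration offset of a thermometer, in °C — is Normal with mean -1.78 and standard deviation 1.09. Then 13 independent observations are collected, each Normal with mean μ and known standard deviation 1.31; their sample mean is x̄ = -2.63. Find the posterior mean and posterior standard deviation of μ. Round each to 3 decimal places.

Posterior mean ≈ -2.545; posterior SD ≈ 0.345

Prior precision 1/τ₀² = 1/1.09² = 0.841680; data precision n/σ² = 13/1.31² = 7.57532.
Posterior precision = 0.841680 + 7.57532 = 8.41700, giving posterior SD = 1/√8.41700 = 0.345.
Posterior mean = (0.841680·-1.78 + 7.57532·-2.63) / 8.41700 = -2.545.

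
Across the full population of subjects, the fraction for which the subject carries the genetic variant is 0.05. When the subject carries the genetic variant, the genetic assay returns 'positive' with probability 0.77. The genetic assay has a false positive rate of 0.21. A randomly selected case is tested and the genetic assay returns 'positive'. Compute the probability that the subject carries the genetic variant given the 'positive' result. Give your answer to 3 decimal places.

P(H | E) ≈ 0.162

Write H for 'the subject carries the genetic variant'. Prior odds H:¬H = 0.05/0.95 = 0.052632. For the 'positive' outcome, the likelihood ratio is 0.77/0.21 = 3.6667.
Posterior odds = 0.052632 × 3.6667 = 0.19298, so P(H|E) = 0.19298/(1+0.19298) = 0.162.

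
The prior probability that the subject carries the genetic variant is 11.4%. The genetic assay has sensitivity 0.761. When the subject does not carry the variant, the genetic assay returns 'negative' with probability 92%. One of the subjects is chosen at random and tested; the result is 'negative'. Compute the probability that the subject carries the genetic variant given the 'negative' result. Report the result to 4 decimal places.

P(H | E) ≈ 0.0323

Write H for 'the subject carries the genetic variant'. Prior odds H:¬H = 0.114/0.886 = 0.12867. For the 'negative' outcome, the likelihood ratio is 0.239/0.92 = 0.25978.
Posterior odds = 0.12867 × 0.25978 = 0.033426, so P(H|E) = 0.033426/(1+0.033426) = 0.0323.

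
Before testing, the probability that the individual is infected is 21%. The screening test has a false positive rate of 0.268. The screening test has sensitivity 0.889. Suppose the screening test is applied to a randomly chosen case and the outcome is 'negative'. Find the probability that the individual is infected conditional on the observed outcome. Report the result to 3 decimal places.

Write H for 'the individual is infected'. Prior odds H:¬H = 0.21/0.79 = 0.26582. For the 'negative' outcome, the likelihood ratio is 0.111/0.732 = 0.15164.
Posterior odds = 0.26582 × 0.15164 = 0.040309, so P(H|E) = 0.040309/(1+0.040309) = 0.039.

P(H | E) ≈ 0.039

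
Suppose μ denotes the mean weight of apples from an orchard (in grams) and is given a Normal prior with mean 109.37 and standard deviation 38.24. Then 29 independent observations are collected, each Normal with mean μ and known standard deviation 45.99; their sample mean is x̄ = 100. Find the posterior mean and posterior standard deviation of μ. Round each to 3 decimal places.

Prior precision 1/τ₀² = 1/38.24² = 0.00068386; data precision n/σ² = 29/45.99² = 0.0137111.
Posterior precision = 0.00068386 + 0.0137111 = 0.0143949, giving posterior SD = 1/√0.0143949 = 8.335.
Posterior mean = (0.00068386·109.37 + 0.0137111·100) / 0.0143949 = 100.445.

Posterior mean ≈ 100.445; posterior SD ≈ 8.335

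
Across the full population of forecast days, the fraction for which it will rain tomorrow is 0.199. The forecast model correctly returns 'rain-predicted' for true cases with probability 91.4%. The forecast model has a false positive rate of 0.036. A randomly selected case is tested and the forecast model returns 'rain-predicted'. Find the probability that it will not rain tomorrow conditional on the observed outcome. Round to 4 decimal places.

P(¬H | E) ≈ 0.1368

Write H for 'it will rain tomorrow'. Prior odds H:¬H = 0.199/0.801 = 0.24844. For the 'rain-predicted' outcome, the likelihood ratio is 0.914/0.036 = 25.389.
Posterior odds = 0.24844 × 25.389 = 6.3076, so P(H|E) = 6.3076/(1+6.3076) = 0.8632. Then P(¬H|E) = 1 − 0.8632 = 0.1368.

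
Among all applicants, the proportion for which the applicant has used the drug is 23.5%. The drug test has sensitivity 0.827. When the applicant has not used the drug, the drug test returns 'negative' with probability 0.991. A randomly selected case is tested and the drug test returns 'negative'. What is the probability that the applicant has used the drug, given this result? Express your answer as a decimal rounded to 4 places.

Let H be the event that the applicant has used the drug. P(H) = 0.235, so P(¬H) = 0.765. With E the 'negative' result, P(E|H) = 0.173 and P(E|¬H) = 0.991.
P(E) = 0.173·0.235 + 0.991·0.765 = 0.040655 + 0.75811 = 0.79877.
By Bayes' theorem, P(H|E) = 0.040655 / 0.79877 = 0.0509.

P(H | E) ≈ 0.0509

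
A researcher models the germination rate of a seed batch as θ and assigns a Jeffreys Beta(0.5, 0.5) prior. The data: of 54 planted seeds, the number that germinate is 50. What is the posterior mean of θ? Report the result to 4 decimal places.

The binomial likelihood is conjugate to the Beta prior: with 50 successes and 4 failures, the posterior is Beta(0.5+50, 0.5+4) = Beta(50.5, 4.5).
Posterior mean = α/(α+β) = 50.5/55 = 0.9182.

Posterior mean ≈ 0.9182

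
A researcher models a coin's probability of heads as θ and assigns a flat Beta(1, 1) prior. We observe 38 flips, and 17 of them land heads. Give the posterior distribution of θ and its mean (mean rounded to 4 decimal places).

The binomial likelihood is conjugate to the Beta prior: with 17 successes and 21 failures, the posterior is Beta(1+17, 1+21) = Beta(18, 22).
E[θ | data] = 18/(18+22) = 0.4500.

Posterior: Beta(18, 22); mean ≈ 0.4500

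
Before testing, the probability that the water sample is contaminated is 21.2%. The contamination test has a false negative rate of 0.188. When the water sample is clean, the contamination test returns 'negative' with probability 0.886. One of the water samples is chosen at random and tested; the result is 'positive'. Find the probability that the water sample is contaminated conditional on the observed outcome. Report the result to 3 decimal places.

P(H | E) ≈ 0.657

Write H for 'the water sample is contaminated'. Prior odds H:¬H = 0.212/0.788 = 0.26904. For the 'positive' outcome, the likelihood ratio is 0.812/0.114 = 7.1228.
Posterior odds = 0.26904 × 7.1228 = 1.9163, so P(H|E) = 1.9163/(1+1.9163) = 0.657.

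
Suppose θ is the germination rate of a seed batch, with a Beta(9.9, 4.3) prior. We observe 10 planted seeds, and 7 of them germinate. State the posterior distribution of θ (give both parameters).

Posterior: Beta(16.9, 7.3)

Observing 7 successes and 3 failures updates Beta(9.9, 4.3) by adding the success and failure counts to the two shape parameters: α = 9.9+7 = 16.9, β = 4.3+3 = 7.3.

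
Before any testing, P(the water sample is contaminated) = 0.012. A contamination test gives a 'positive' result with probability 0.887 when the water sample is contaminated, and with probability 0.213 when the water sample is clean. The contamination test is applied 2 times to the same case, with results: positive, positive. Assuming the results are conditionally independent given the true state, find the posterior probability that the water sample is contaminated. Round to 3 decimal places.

Posterior P(H) ≈ 0.174

Let H be the event that the water sample is contaminated; start with P(H) = 0.012. P('positive'|H) = 0.887, P('positive'|¬H) = 0.213.
Update on result 1 ('positive'): P(H) ← 0.887·0.0120 / (0.887·0.0120 + 0.213·0.9880) = 0.010644/0.22109 = 0.0481.
Update on result 2 ('positive'): P(H) ← 0.887·0.0481 / (0.887·0.0481 + 0.213·0.9519) = 0.042703/0.24545 = 0.1740.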